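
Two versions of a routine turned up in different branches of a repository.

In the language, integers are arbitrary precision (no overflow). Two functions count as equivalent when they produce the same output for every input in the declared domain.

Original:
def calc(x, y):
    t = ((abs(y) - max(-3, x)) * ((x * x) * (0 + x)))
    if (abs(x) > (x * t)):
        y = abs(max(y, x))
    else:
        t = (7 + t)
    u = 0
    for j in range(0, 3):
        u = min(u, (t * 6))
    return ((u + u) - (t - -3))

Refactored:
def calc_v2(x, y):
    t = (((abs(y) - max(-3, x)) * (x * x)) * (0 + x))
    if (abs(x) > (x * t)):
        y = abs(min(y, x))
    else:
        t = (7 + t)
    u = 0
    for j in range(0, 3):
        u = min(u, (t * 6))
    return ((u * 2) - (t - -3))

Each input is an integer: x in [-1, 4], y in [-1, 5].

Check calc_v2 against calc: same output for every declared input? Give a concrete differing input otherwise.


Equivalent. The edit looks behavioral (`max(y, x)` became `min(y, x)`), but over these ranges it never changes the outcome.
An exhaustive pass over the 42 declared inputs shows identical outputs.
Tracing x=1, y=5: calc: t = 4; (abs(x) > (x * t)) -> false; t = 11; u = 0; [j=0]; u = 0; [j=1]; u = 0; [j=2]; u = 0; return -14 | calc_v2: t = 4; (abs(x) > (x * t)) -> false; t = 11; u = 0; [j=0]; u = 0; [j=1]; u = 0; [j=2]; u = 0; return -14 — matching result -14.
verdict: equivalent


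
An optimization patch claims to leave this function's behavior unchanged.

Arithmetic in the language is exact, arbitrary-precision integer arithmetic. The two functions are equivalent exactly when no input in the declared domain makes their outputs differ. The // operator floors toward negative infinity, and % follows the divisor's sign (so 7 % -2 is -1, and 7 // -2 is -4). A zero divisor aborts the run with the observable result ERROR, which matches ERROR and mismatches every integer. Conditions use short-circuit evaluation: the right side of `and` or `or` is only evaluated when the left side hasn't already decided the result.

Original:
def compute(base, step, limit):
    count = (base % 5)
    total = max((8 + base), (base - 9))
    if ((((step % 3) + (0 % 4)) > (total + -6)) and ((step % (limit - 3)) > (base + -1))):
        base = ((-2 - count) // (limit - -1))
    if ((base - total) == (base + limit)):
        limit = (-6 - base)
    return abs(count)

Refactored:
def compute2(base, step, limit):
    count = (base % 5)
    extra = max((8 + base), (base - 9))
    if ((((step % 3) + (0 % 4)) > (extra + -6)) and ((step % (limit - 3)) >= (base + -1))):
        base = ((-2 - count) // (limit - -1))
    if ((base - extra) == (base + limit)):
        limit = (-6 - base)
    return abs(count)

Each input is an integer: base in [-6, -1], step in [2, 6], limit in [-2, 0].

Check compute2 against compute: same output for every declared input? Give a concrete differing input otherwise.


Run the pair on base=-2, step=5, limit=-1.
compute: count=3, then total=6, then ((((step % 3) + (0 % 4)) > (total + -6)) and ((step % (limit - 3)) > (base + -1))) is false, then ((base - total) == (base + limit)) is false, then returns 3
compute2: count=3, then extra=6, then ((((step % 3) + (0 % 4)) > (extra + -6)) and ((step % (limit - 3)) >= (base + -1))) is true, then a zero divisor aborts: ERROR
3 != ERROR, so the rewrite changes behavior.
verdict: not equivalent; witness: base=-2, step=5, limit=-1


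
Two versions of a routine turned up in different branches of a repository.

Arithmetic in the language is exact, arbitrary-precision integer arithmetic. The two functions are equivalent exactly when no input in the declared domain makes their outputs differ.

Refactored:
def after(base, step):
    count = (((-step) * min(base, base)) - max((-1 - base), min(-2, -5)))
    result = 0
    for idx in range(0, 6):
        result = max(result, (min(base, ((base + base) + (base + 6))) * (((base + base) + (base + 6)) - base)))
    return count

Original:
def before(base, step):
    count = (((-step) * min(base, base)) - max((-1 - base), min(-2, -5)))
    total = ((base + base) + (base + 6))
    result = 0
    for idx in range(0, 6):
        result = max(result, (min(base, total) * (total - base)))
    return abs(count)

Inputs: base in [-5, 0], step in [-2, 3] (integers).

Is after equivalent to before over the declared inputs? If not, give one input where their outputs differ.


Try base=-5, step=-2.
before: count = -14; total = -9; result = 0; [idx=0]; result = 36; [idx=1]; result = 36; [idx=2]; result = 36; [idx=3]; result = 36; [idx=4]; result = 36; [idx=5]; result = 36; return 14
after: count = -14; result = 0; [idx=0]; result = 36; [idx=1]; result = 36; [idx=2]; result = 36; [idx=3]; result = 36; [idx=4]; result = 36; [idx=5]; result = 36; return -14
14 and -14 differ, so these are not the same function on this domain.
verdict: not equivalent; witness: base=-5, step=-2


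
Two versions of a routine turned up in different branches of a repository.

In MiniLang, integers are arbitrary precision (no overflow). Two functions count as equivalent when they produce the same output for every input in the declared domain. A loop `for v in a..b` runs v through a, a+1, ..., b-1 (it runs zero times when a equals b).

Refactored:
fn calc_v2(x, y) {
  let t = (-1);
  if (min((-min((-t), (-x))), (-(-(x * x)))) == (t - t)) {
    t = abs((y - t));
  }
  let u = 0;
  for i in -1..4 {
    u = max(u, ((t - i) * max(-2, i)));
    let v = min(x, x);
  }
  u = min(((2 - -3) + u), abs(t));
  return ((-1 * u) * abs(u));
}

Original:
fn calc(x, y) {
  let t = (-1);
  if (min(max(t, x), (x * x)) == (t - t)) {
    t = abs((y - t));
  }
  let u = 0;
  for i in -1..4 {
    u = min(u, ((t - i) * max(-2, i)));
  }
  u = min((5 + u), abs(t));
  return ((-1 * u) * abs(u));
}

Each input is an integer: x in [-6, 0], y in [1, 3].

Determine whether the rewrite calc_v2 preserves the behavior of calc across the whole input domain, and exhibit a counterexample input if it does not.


x=-6, y=1 yields 49 from calc but -1 from calc_v2.
verdict: not equivalent; witness: x=-6, y=1


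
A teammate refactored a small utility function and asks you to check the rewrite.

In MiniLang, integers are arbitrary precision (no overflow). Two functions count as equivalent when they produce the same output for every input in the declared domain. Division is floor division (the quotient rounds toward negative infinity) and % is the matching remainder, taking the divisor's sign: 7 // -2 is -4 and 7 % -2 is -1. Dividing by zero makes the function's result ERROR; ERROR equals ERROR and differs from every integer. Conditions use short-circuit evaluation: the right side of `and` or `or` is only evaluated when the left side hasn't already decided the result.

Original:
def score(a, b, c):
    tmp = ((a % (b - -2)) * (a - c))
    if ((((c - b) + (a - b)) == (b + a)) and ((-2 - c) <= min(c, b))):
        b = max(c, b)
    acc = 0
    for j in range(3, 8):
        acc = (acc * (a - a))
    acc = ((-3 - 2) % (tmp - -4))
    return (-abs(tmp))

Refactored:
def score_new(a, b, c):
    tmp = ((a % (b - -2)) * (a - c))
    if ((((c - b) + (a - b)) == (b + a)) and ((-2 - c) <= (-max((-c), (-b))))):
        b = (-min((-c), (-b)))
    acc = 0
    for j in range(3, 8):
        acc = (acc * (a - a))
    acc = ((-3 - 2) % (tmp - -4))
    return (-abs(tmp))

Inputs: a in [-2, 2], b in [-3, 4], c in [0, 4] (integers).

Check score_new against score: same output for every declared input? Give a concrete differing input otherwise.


Changes here: same computation, different form; the full 200-point sweep finds no disagreement.
verdict: equivalent


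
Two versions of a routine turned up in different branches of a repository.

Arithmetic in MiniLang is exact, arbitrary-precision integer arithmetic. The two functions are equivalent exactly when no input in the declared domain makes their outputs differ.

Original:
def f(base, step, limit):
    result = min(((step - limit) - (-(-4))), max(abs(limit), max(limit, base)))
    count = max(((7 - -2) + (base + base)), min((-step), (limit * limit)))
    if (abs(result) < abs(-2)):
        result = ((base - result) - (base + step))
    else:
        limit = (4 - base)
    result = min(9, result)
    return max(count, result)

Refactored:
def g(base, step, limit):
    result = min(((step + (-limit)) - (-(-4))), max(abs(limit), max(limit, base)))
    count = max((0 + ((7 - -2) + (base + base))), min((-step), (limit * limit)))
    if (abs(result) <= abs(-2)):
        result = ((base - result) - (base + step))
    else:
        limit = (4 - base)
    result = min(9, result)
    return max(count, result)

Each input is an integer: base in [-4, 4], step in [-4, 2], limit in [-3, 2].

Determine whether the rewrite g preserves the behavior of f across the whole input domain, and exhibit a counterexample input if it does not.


The rewrite breaks on base=-4, step=-1, limit=-3, where the results are 1 and 3.
f: result = -2; count = 1; (abs(result) < abs(-2)) -> false; limit = 8; result = -2; return 1
g: result = -2; count = 1; (abs(result) <= abs(-2)) -> true; result = 3; result = 3; return 3
verdict: not equivalent; witness: base=-4, step=-1, limit=-3


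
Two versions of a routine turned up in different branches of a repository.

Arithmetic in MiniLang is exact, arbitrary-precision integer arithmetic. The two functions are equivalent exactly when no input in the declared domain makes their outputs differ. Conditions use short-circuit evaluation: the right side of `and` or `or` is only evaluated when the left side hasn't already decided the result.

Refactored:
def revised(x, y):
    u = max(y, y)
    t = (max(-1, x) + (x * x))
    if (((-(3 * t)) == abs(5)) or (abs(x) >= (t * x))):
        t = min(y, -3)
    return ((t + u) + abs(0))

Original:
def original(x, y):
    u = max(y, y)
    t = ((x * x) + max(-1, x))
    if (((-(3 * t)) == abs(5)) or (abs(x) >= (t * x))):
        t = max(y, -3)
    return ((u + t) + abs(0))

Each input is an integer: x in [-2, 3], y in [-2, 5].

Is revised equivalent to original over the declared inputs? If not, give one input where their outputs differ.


The rewrite breaks on x=-2, y=-2, where the results are -4 and -5.
original: u := -2 | t := 3 | (((-(3 * t)) == abs(5)) or (abs(x) >= (t * x))): true | t := -2 | result -4
revised: u := -2 | t := 3 | (((-(3 * t)) == abs(5)) or (abs(x) >= (t * x))): true | t := -3 | result -5
verdict: not equivalent; witness: x=-2, y=-2


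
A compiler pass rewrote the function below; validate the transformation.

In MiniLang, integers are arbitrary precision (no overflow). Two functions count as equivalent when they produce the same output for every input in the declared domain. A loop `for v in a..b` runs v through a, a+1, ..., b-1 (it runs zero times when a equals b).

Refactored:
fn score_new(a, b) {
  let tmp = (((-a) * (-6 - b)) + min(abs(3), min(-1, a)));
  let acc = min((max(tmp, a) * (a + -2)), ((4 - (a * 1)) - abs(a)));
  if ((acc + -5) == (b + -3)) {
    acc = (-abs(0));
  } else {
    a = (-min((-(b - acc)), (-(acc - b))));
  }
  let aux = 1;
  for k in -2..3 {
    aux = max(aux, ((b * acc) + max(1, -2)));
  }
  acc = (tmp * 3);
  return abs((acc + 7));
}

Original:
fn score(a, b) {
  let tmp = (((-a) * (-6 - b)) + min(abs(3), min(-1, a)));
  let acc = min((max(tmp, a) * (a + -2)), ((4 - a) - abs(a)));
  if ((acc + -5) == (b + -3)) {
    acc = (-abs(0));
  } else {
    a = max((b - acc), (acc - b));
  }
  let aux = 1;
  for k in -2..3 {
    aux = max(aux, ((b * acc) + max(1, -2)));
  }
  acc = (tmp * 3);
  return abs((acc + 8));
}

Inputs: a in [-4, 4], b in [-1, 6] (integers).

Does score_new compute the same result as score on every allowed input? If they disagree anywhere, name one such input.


Take a=-4, b=-1.
score: tmp=-24, then acc=4, then ((acc + -5) == (b + -3)) is false, then a=5, then aux=1, then (k=-2), then aux=1, then (k=-1), then aux=1, then (k=0), then aux=1, then (k=1), then aux=1, then (k=2), then aux=1, then acc=-72, then returns 64
score_new: tmp=-24, then acc=4, then ((acc + -5) == (b + -3)) is false, then a=5, then aux=1, then (k=-2), then aux=1, then (k=-1), then aux=1, then (k=0), then aux=1, then (k=1), then aux=1, then (k=2), then aux=1, then acc=-72, then returns 65
64 != 65, so the rewrite changes behavior.
verdict: not equivalent; witness: a=-4, b=-1


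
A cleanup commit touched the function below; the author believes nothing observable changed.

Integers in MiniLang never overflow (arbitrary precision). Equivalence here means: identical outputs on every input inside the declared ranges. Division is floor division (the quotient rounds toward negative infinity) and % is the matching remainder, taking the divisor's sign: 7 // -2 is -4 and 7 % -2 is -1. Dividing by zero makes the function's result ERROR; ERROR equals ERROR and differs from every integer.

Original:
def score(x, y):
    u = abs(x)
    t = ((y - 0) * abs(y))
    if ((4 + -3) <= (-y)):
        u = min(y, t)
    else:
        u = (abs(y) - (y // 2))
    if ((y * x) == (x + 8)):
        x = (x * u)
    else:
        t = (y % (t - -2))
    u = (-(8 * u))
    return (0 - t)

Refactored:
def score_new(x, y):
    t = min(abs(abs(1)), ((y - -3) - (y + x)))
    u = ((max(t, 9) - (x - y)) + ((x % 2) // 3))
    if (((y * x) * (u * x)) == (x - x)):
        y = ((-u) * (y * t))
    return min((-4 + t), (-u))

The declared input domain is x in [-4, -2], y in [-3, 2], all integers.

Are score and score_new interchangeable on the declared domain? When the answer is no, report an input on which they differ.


Run the pair on x=-4, y=-3.
score: u := 4 | t := -9 | ((4 + -3) <= (-y)): true | u := -9 | ((y * x) == (x + 8)): false | t := -3 | u := 72 | result 3
score_new: t := 1 | u := 10 | (((y * x) * (u * x)) == (x - x)): false | result -10
3 != -10, so the rewrite changes behavior.
verdict: not equivalent; witness: x=-4, y=-3


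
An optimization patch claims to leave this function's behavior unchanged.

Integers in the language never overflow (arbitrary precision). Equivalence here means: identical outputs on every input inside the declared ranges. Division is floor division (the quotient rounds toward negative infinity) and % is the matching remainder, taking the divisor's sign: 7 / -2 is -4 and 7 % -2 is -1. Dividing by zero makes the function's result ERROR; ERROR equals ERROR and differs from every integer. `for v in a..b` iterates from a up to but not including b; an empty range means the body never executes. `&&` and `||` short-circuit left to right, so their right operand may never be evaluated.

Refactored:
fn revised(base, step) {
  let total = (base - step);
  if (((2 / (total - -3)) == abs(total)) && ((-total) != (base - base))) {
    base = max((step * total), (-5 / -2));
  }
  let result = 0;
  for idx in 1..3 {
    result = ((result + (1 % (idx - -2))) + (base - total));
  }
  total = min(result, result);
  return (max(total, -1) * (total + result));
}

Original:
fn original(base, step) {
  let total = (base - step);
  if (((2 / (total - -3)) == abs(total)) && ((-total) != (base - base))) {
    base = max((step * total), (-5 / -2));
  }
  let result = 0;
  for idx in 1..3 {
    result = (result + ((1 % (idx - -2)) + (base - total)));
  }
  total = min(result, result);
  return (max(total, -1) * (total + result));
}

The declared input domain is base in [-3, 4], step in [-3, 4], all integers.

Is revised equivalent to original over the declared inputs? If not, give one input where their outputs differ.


This is a faithful refactor — same computation, different form, but the computed results match everywhere.
Spot check at base=4, step=1 — original: total = 3; (((2 / (total - -3)) == abs(total)) && ((-total) != (base - base))) -> false; result = 0; [idx=1]; result = 2; [idx=2]; result = 4; total = 4; return 32. revised: total = 3; (((2 / (total - -3)) == abs(total)) && ((-total) != (base - base))) -> false; result = 0; [idx=1]; result = 2; [idx=2]; result = 4; total = 4; return 32. Both give 32.
Checked all 64 inputs in the declared domain: the outputs agree on every one.
verdict: equivalent


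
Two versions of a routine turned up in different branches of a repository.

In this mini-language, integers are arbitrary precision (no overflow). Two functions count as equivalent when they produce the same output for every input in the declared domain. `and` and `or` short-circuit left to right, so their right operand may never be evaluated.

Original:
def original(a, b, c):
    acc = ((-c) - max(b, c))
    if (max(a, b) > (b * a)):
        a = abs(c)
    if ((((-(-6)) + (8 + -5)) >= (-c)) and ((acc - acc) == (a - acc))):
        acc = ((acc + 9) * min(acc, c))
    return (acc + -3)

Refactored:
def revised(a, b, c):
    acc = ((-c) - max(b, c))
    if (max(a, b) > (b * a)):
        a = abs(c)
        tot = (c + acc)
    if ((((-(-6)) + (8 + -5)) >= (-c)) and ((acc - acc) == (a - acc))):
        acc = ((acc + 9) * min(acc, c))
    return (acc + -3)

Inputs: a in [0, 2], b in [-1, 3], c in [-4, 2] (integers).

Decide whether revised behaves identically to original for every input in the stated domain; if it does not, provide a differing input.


The two versions differ — the changes include local variable names differ; and arithmetic usage differs; and statement counts differ.
Spot check at a=1, b=-1, c=1 — original: acc=-2, then (max(a, b) > (b * a)) is true, then a=1, then ((((-(-6)) + (8 + -5)) >= (-c)) and ((acc - acc) == (a - acc))) is false, then returns -5. revised: acc=-2, then (max(a, b) > (b * a)) is true, then a=1, then tot=-1, then ((((-(-6)) + (8 + -5)) >= (-c)) and ((acc - acc) == (a - acc))) is false, then returns -5. Both give -5.
An exhaustive pass over the 105 declared inputs shows identical outputs.
verdict: equivalent


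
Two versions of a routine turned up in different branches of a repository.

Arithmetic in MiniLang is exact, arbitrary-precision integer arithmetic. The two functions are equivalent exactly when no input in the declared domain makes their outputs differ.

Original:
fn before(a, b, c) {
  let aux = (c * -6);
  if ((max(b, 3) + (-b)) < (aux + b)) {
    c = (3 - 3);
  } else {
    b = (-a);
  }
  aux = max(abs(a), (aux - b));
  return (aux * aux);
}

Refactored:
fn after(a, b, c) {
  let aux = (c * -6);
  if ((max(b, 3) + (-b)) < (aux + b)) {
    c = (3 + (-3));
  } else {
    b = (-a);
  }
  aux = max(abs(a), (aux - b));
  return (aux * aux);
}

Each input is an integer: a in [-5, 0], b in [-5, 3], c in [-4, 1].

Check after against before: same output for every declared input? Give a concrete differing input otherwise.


Comparing the listings, the differences include: arithmetic usage differs.
As a probe, take a=0, b=2, c=0: before runs aux becomes 0; next ((max(b, 3) + (-b)) < (aux + b)) evaluates to true; next c becomes 0; next aux becomes 0; next final value 0; after runs aux becomes 0; next ((max(b, 3) + (-b)) < (aux + b)) evaluates to true; next c becomes 0; next aux becomes 0; next final value 0; both end at 0.
An exhaustive pass over the 324 declared inputs shows identical outputs.
verdict: equivalent


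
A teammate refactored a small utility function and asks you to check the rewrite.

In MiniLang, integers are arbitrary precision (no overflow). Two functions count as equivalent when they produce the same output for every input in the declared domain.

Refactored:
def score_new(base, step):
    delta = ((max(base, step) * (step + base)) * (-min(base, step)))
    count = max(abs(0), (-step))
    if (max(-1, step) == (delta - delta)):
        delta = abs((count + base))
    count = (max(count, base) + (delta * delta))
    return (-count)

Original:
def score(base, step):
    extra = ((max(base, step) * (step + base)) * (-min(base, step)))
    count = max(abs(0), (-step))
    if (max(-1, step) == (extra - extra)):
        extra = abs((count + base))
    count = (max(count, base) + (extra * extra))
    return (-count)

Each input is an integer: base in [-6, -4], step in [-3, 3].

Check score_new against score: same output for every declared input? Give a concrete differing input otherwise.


Side by side, the visible changes include: local variable names differ.
One worked example (base=-4, step=0) — score: extra := 0 | count := 0 | (max(-1, step) == (extra - extra)): true | extra := 4 | count := 16 | result -16; score_new: delta := 0 | count := 0 | (max(-1, step) == (delta - delta)): true | delta := 4 | count := 16 | result -16; agreement on -16.
Sweeping the whole domain (21 inputs) finds no disagreement.
verdict: equivalent


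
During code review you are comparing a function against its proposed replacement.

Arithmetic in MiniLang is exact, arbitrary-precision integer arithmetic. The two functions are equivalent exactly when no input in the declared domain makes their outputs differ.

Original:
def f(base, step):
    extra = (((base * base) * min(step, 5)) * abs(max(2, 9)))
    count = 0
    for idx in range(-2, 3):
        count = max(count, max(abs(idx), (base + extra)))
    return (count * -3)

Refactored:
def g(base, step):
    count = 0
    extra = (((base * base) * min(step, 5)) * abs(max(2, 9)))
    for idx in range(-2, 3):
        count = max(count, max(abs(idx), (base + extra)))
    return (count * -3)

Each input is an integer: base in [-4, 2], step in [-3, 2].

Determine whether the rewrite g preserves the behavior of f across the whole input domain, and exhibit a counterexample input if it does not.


Differences: same computation, different form — yet all 42 inputs agree.
verdict: equivalent


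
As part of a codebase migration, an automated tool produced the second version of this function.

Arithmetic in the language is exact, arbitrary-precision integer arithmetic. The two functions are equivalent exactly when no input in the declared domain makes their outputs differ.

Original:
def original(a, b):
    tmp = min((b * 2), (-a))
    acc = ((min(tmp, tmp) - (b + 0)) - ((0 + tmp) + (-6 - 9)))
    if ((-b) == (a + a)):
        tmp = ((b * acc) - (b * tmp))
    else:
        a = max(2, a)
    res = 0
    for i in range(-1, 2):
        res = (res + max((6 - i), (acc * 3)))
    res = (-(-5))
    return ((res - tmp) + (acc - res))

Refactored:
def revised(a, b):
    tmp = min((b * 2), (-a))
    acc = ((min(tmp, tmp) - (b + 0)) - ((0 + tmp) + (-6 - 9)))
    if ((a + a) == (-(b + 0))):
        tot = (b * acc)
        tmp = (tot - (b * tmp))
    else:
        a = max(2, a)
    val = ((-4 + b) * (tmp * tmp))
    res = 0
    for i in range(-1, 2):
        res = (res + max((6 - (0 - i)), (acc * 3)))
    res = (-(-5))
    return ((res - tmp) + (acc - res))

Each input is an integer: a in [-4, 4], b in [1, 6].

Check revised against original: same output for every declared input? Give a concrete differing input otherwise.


Comparing the listings, the differences include: arithmetic usage differs; also constant usage differs; also statement counts differ; also local variable names differ.
Tracing a=-4, b=4: original: tmp = 4; acc = 11; ((-b) == (a + a)) -> false; a = 2; res = 0; [i=-1]; res = 33; [i=0]; res = 66; [i=1]; res = 99; res = 5; return 7 | revised: tmp = 4; acc = 11; ((a + a) == (-(b + 0))) -> false; a = 2; val = 0; res = 0; [i=-1]; res = 33; [i=0]; res = 66; [i=1]; res = 99; res = 5; return 7 — matching result 7.
Checked all 54 inputs in the declared domain: the outputs agree on every one.
verdict: equivalent


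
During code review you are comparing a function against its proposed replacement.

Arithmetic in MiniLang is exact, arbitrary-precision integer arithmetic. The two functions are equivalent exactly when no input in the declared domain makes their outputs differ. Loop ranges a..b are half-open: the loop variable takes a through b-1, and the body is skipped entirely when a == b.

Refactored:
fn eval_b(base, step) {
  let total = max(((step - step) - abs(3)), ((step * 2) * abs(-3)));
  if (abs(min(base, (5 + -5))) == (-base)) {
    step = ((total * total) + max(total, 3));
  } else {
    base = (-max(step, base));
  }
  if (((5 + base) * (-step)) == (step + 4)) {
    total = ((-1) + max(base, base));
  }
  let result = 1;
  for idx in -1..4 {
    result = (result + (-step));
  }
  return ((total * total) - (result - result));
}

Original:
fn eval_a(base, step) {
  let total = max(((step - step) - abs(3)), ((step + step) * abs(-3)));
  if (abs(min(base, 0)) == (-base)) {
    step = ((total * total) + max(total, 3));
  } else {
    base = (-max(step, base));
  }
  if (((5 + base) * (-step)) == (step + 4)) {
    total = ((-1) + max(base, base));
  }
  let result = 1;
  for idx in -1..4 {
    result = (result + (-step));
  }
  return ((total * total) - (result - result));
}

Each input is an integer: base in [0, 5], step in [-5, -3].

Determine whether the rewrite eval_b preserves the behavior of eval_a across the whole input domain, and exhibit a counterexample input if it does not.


Comparing the listings, the differences include: constant usage differs, arithmetic usage differs.
Spot check at base=5, step=-4 — eval_a: total becomes -3; next (abs(min(base, 0)) == (-base)) evaluates to false; next base becomes -5; next (((5 + base) * (-step)) == (step + 4)) evaluates to true; next total becomes -6; next result becomes 1; next at idx=-1:; next result becomes 5; next at idx=0:; next result becomes 9; next at idx=1:; next result becomes 13; next at idx=2:; next result becomes 17; next at idx=3:; next result becomes 21; next final value 36. eval_b: total becomes -3; next (abs(min(base, (5 + -5))) == (-base)) evaluates to false; next base becomes -5; next (((5 + base) * (-step)) == (step + 4)) evaluates to true; next total becomes -6; next result becomes 1; next at idx=-1:; next result becomes 5; next at idx=0:; next result becomes 9; next at idx=1:; next result becomes 13; next at idx=2:; next result becomes 17; next at idx=3:; next result becomes 21; next final value 36. Both give 36.
Sweeping the whole domain (18 inputs) finds no disagreement.
verdict: equivalent


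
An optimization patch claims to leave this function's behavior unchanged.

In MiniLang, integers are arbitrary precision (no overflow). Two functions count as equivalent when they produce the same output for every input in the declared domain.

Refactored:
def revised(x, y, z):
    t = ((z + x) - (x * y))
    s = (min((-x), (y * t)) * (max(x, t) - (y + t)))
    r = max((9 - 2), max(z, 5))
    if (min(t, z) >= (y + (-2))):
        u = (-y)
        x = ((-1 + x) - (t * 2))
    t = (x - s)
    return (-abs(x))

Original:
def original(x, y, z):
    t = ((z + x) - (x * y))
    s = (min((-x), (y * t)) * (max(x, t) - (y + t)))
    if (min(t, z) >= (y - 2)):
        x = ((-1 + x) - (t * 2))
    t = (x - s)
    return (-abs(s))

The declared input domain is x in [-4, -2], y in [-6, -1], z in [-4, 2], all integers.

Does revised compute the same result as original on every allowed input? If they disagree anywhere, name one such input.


Take x=-4, y=-6, z=-4.
original: t=-32, then s=136, then (min(t, z) >= (y - 2)) is false, then t=-140, then returns -136
revised: t=-32, then s=136, then r=7, then (min(t, z) >= (y + (-2))) is false, then t=-140, then returns -4
-136 against -4: the behavior changed.
verdict: not equivalent; witness: x=-4, y=-6, z=-4


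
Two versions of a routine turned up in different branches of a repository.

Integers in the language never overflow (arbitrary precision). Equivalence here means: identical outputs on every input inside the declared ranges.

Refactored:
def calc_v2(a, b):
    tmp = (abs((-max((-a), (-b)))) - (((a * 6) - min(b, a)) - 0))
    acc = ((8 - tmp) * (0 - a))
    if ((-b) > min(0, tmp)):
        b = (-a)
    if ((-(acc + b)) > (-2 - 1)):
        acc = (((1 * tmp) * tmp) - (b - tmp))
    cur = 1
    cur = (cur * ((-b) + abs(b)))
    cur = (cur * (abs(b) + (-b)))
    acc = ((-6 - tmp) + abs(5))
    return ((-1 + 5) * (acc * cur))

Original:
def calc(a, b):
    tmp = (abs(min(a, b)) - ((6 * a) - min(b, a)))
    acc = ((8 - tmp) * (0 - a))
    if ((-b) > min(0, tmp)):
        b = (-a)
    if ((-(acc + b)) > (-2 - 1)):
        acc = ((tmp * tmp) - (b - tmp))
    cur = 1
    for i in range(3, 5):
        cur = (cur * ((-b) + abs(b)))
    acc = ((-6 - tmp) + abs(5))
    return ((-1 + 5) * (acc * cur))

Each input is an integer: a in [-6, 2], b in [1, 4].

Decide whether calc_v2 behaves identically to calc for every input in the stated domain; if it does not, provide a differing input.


Although constant usage differs, plus local variable names differ, plus loop structure differs, plus min/max/abs usage differs, plus arithmetic usage differs, 36/36 inputs agree.
verdict: equivalent


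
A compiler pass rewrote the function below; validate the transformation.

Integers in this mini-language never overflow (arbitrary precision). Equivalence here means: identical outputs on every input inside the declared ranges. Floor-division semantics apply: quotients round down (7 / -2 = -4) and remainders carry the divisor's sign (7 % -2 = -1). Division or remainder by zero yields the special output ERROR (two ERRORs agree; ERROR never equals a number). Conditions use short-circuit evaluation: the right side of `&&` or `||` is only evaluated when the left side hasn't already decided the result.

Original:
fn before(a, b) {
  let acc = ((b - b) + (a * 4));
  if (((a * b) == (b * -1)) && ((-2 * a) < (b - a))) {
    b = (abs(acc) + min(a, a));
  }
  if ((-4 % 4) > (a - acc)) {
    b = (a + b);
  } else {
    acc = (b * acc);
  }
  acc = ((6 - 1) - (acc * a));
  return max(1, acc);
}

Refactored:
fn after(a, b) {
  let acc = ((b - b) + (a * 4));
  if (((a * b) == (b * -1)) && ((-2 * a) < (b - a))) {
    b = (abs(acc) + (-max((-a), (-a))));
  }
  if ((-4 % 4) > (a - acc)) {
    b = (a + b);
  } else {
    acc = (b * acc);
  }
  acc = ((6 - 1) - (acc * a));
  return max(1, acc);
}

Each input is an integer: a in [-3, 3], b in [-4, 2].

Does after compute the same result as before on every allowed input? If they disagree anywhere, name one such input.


Equivalent — the differences include min/max/abs usage differs, yet no declared input distinguishes the two.
As a probe, take a=0, b=-1: before runs acc := 0 | (((a * b) == (b * -1)) && ((-2 * a) < (b - a))): false | ((-4 % 4) > (a - acc)): false | acc := 0 | acc := 5 | result 5; after runs acc := 0 | (((a * b) == (b * -1)) && ((-2 * a) < (b - a))): false | ((-4 % 4) > (a - acc)): false | acc := 0 | acc := 5 | result 5; both end at 5.
An exhaustive pass over the 49 declared inputs shows identical outputs.
verdict: equivalent


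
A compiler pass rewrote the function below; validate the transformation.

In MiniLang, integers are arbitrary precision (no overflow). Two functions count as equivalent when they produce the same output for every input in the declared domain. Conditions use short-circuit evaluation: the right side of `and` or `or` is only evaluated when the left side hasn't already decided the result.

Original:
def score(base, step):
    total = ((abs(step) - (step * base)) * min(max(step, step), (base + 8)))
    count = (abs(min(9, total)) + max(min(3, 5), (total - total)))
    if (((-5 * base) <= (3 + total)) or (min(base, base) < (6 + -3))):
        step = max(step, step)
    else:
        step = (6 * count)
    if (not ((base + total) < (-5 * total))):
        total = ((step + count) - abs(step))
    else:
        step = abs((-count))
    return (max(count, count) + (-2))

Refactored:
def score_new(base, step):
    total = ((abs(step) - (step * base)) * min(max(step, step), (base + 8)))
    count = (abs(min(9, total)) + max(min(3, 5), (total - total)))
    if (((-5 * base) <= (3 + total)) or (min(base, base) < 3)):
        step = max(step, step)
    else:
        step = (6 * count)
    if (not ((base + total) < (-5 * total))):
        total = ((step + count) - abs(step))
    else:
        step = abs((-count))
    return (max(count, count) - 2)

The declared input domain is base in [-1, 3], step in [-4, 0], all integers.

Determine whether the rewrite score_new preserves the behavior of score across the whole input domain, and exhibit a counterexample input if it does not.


Although arithmetic usage differs, constant usage differs, 25/25 inputs agree.
verdict: equivalent


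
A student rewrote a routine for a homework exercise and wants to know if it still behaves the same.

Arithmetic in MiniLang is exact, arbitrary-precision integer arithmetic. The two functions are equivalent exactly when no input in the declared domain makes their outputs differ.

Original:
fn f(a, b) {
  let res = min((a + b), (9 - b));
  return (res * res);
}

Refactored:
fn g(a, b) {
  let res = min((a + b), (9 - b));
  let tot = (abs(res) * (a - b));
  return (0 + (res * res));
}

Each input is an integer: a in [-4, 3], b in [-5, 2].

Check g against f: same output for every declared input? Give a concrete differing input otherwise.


Comparing the listings, the differences include: statement counts differ, and constant usage differs, and arithmetic usage differs, and local variable names differ, and min/max/abs usage differs.
Tracing a=1, b=2: f: res = 3; return 9 | g: res = 3; tot = -3; return 9 — matching result 9.
Checked all 64 inputs in the declared domain: the outputs agree on every one.
verdict: equivalent


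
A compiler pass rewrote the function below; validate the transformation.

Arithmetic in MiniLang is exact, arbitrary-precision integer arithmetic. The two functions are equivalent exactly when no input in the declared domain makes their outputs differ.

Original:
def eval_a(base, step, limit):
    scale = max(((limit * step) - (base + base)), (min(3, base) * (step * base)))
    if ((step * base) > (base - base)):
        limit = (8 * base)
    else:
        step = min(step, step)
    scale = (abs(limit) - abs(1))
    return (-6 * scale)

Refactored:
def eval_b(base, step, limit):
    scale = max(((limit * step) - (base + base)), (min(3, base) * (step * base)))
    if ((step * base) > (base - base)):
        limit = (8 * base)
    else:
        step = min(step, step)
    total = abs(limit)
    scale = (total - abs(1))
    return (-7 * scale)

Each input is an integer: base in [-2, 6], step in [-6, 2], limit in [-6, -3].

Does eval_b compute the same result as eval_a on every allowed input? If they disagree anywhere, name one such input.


There is a counterexample at base=-2, step=-6, limit=-6: -90 on one side, -105 on the other.
eval_a: scale becomes 40; next ((step * base) > (base - base)) evaluates to true; next limit becomes -16; next scale becomes 15; next final value -90
eval_b: scale becomes 40; next ((step * base) > (base - base)) evaluates to true; next limit becomes -16; next total becomes 16; next scale becomes 15; next final value -105
verdict: not equivalent; witness: base=-2, step=-6, limit=-6


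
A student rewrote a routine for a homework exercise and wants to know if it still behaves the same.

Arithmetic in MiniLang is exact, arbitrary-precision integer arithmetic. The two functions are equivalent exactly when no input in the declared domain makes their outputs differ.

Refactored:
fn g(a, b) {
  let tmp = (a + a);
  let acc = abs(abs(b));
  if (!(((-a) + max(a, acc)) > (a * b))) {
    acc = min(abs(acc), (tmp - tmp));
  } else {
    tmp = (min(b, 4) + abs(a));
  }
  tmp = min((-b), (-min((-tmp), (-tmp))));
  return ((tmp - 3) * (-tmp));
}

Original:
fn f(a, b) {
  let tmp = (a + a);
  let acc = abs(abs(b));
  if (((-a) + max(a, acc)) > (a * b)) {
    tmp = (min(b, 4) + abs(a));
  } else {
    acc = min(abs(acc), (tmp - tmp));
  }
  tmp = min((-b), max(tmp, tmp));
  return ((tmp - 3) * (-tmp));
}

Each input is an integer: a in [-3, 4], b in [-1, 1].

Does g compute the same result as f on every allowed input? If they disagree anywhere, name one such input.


This is a faithful refactor — min/max/abs usage differs; and boolean connective usage differs, but the computed results match everywhere.
As a probe, take a=4, b=-1: f runs tmp := 8 | acc := 1 | (((-a) + max(a, acc)) > (a * b)): true | tmp := 3 | tmp := 1 | result 2; g runs tmp := 8 | acc := 1 | (!(((-a) + max(a, acc)) > (a * b))): false | tmp := 3 | tmp := 1 | result 2; both end at 2.
Checked all 24 inputs in the declared domain: the outputs agree on every one.
verdict: equivalent


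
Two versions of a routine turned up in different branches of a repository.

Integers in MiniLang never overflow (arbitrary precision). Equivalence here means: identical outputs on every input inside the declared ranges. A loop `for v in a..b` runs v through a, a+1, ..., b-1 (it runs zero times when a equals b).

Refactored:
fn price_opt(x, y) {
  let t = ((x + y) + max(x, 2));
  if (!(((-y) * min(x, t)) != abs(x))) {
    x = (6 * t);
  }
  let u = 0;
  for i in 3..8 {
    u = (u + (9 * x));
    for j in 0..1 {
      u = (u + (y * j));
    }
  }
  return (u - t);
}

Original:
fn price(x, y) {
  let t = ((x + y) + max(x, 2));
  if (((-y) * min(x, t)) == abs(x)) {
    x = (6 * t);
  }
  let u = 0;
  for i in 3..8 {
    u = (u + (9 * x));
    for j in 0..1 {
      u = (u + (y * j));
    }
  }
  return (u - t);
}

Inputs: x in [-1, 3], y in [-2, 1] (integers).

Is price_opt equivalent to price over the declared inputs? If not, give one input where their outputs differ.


The two are interchangeable: boolean connective usage differs, and comparison usage differs, and every declared input agrees.
As a probe, take x=-1, y=-2: price runs t = -1; (((-y) * min(x, t)) == abs(x)) -> false; u = 0; [i=3]; u = -9; [j=0]; u = -9; [i=4]; u = -18; [j=0]; u = -18; [i=5]; u = -27; [j=0]; u = -27; [i=6]; u = -36; [j=0]; u = -36; [i=7]; u = -45; [j=0]; u = -45; return -44; price_opt runs t = -1; (!(((-y) * min(x, t)) != abs(x))) -> false; u = 0; [i=3]; u = -9; [j=0]; u = -9; [i=4]; u = -18; [j=0]; u = -18; [i=5]; u = -27; [j=0]; u = -27; [i=6]; u = -36; [j=0]; u = -36; [i=7]; u = -45; [j=0]; u = -45; return -44; both end at -44.
An exhaustive pass over the 20 declared inputs shows identical outputs.
verdict: equivalent


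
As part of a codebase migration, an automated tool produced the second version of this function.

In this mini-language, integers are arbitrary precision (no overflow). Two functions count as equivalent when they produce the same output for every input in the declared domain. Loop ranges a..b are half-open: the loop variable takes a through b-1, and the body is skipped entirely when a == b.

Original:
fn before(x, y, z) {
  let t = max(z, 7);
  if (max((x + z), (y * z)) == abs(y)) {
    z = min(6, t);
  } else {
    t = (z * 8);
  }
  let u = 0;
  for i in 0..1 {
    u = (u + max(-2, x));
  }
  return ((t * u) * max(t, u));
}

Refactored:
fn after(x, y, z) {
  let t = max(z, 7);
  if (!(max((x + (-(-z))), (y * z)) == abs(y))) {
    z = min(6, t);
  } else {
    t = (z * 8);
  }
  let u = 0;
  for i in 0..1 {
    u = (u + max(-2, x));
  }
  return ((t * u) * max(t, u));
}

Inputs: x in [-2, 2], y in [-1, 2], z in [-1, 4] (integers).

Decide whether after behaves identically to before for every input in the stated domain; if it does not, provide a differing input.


These are not equivalent — on x=-2, y=-1, z=-1 the outputs split (-98 vs -32).
before: t = 7; (max((x + z), (y * z)) == abs(y)) -> true; z = 6; u = 0; [i=0]; u = -2; return -98
after: t = 7; (!(max((x + (-(-z))), (y * z)) == abs(y))) -> false; t = -8; u = 0; [i=0]; u = -2; return -32
verdict: not equivalent; witness: x=-2, y=-1, z=-1


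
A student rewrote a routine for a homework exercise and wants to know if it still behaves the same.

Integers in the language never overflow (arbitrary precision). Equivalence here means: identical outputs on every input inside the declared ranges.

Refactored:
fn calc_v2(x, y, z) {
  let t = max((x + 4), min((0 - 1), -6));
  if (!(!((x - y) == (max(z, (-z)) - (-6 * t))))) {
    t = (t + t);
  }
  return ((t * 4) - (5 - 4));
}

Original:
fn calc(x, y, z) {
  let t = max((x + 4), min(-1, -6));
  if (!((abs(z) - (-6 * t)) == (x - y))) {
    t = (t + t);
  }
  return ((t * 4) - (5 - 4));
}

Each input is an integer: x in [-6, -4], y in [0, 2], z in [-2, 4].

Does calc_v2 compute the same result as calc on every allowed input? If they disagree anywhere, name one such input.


Input x=-6, y=0, z=-2: -17 from calc versus -9 from calc_v2.
verdict: not equivalent; witness: x=-6, y=0, z=-2


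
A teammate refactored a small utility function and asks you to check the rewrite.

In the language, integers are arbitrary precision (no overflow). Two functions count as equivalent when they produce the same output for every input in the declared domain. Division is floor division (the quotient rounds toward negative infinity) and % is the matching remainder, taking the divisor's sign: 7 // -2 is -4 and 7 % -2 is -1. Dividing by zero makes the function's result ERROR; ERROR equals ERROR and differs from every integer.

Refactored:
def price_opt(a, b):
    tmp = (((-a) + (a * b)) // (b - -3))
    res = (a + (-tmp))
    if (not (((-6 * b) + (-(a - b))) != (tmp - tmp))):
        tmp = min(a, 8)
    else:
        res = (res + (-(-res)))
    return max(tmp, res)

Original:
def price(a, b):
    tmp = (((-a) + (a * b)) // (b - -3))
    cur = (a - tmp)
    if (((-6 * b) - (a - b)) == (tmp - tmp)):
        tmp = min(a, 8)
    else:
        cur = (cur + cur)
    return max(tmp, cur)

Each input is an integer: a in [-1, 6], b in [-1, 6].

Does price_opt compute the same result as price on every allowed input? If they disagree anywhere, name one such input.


Behavior is preserved: although boolean connective usage differs, local variable names differ, comparison usage differs, arithmetic usage differs, the outputs never diverge.
Tracing a=2, b=3: price: tmp = 0; cur = 2; (((-6 * b) - (a - b)) == (tmp - tmp)) -> false; cur = 4; return 4 | price_opt: tmp = 0; res = 2; (not (((-6 * b) + (-(a - b))) != (tmp - tmp))) -> false; res = 4; return 4 — matching result 4.
Every one of the 64 inputs gives matching results.
verdict: equivalent
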